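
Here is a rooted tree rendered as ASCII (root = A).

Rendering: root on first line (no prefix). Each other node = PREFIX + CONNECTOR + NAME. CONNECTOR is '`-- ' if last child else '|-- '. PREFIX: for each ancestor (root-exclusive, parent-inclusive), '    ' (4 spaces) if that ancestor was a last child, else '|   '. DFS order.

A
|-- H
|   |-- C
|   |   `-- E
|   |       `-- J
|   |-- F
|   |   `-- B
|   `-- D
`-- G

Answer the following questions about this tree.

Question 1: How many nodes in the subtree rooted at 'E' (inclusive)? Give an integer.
Subtree rooted at E contains: E, J
Count = 2

Answer: 2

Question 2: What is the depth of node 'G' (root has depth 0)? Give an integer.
Answer: 1

Derivation:
Path from root to G: A -> G
Depth = number of edges = 1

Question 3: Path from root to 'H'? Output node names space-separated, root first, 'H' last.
Walk down from root: A -> H

Answer: A H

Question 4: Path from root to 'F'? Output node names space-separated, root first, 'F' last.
Answer: A H F

Derivation:
Walk down from root: A -> H -> F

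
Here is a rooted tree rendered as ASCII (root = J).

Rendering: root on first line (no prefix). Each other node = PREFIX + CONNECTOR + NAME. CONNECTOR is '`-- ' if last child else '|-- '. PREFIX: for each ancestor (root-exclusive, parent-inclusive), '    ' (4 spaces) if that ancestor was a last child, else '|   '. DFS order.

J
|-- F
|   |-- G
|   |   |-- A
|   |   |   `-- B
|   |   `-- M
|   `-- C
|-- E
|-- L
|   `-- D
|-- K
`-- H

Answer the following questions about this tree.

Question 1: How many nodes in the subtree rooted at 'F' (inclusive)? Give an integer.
Answer: 6

Derivation:
Subtree rooted at F contains: A, B, C, F, G, M
Count = 6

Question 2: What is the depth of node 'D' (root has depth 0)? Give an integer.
Path from root to D: J -> L -> D
Depth = number of edges = 2

Answer: 2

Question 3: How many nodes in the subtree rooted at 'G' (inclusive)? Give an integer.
Answer: 4

Derivation:
Subtree rooted at G contains: A, B, G, M
Count = 4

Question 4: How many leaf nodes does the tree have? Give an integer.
Answer: 7

Derivation:
Leaves (nodes with no children): B, C, D, E, H, K, M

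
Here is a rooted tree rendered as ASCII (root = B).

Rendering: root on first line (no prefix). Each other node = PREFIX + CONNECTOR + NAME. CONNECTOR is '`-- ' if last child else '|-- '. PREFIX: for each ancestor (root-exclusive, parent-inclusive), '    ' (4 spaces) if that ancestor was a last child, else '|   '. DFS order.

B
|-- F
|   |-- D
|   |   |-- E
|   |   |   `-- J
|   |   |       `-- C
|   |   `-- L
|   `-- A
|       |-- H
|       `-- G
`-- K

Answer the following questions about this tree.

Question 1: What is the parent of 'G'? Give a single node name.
Answer: A

Derivation:
Scan adjacency: G appears as child of A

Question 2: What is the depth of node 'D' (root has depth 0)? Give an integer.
Path from root to D: B -> F -> D
Depth = number of edges = 2

Answer: 2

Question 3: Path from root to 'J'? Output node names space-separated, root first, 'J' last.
Walk down from root: B -> F -> D -> E -> J

Answer: B F D E J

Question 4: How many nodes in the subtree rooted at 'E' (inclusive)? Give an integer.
Subtree rooted at E contains: C, E, J
Count = 3

Answer: 3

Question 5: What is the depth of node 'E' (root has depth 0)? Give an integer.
Path from root to E: B -> F -> D -> E
Depth = number of edges = 3

Answer: 3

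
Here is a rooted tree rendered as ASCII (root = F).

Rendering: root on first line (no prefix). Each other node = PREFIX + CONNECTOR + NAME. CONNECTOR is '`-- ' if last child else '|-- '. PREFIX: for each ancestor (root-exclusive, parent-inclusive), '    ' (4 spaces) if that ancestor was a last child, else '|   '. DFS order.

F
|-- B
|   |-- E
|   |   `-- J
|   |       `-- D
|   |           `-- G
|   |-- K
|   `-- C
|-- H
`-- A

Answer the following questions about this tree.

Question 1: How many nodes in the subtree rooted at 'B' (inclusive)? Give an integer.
Subtree rooted at B contains: B, C, D, E, G, J, K
Count = 7

Answer: 7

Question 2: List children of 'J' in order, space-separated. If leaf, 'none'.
Answer: D

Derivation:
Node J's children (from adjacency): D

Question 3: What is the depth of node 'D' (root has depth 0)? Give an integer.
Path from root to D: F -> B -> E -> J -> D
Depth = number of edges = 4

Answer: 4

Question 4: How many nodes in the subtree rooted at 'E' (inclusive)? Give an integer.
Answer: 4

Derivation:
Subtree rooted at E contains: D, E, G, J
Count = 4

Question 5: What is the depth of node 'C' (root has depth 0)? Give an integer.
Answer: 2

Derivation:
Path from root to C: F -> B -> C
Depth = number of edges = 2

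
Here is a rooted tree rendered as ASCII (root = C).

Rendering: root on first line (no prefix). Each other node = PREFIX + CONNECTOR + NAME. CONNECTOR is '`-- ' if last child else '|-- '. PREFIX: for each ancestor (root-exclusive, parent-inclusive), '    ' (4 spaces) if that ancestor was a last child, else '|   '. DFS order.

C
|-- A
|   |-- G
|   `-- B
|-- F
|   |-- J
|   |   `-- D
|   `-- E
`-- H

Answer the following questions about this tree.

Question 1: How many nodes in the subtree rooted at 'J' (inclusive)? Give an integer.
Answer: 2

Derivation:
Subtree rooted at J contains: D, J
Count = 2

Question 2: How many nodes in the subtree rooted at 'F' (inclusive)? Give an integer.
Answer: 4

Derivation:
Subtree rooted at F contains: D, E, F, J
Count = 4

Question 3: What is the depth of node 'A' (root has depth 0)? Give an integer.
Answer: 1

Derivation:
Path from root to A: C -> A
Depth = number of edges = 1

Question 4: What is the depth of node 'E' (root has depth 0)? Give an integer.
Answer: 2

Derivation:
Path from root to E: C -> F -> E
Depth = number of edges = 2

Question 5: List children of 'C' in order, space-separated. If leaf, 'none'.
Answer: A F H

Derivation:
Node C's children (from adjacency): A, F, H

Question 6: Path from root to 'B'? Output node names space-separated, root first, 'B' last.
Answer: C A B

Derivation:
Walk down from root: C -> A -> B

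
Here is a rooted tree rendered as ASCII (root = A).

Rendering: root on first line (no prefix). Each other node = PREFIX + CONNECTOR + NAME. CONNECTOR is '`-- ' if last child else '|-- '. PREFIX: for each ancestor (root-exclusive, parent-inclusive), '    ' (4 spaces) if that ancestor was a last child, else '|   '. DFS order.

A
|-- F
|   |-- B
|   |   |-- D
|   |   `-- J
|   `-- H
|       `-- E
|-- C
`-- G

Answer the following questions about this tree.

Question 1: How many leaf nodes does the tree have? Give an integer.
Leaves (nodes with no children): C, D, E, G, J

Answer: 5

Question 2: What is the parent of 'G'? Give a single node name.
Scan adjacency: G appears as child of A

Answer: A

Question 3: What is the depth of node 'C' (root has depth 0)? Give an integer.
Path from root to C: A -> C
Depth = number of edges = 1

Answer: 1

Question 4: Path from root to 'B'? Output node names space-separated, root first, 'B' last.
Walk down from root: A -> F -> B

Answer: A F B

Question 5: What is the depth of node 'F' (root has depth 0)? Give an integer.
Path from root to F: A -> F
Depth = number of edges = 1

Answer: 1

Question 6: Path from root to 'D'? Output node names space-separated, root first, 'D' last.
Answer: A F B D

Derivation:
Walk down from root: A -> F -> B -> D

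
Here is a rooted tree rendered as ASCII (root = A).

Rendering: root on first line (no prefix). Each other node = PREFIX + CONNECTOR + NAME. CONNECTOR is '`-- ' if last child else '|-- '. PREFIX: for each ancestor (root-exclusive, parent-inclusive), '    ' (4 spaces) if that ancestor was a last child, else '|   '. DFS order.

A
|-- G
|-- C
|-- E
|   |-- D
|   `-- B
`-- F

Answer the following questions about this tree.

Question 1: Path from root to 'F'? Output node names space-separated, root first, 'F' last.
Walk down from root: A -> F

Answer: A F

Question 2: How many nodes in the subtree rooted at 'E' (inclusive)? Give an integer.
Subtree rooted at E contains: B, D, E
Count = 3

Answer: 3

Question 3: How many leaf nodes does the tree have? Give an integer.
Answer: 5

Derivation:
Leaves (nodes with no children): B, C, D, F, G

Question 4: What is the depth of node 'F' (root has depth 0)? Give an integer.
Answer: 1

Derivation:
Path from root to F: A -> F
Depth = number of edges = 1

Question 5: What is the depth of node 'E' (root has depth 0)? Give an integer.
Answer: 1

Derivation:
Path from root to E: A -> E
Depth = number of edges = 1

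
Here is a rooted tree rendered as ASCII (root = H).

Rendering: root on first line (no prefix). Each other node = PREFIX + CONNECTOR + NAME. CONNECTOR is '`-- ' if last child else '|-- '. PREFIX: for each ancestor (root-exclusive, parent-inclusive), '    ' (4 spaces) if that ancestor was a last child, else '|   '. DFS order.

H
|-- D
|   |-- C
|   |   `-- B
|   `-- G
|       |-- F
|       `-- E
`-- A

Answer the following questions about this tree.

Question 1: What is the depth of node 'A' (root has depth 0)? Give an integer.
Path from root to A: H -> A
Depth = number of edges = 1

Answer: 1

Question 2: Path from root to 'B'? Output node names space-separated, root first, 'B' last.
Walk down from root: H -> D -> C -> B

Answer: H D C B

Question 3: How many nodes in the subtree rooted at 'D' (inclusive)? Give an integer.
Answer: 6

Derivation:
Subtree rooted at D contains: B, C, D, E, F, G
Count = 6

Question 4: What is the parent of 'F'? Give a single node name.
Scan adjacency: F appears as child of G

Answer: G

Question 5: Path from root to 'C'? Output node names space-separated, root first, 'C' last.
Answer: H D C

Derivation:
Walk down from root: H -> D -> C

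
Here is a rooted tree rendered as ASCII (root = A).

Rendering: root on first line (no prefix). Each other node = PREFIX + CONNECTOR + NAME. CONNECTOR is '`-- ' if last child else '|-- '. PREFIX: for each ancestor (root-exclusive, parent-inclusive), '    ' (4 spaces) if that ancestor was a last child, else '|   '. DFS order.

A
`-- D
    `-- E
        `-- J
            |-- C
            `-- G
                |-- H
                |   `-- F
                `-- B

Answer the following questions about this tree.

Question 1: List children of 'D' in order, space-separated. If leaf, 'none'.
Answer: E

Derivation:
Node D's children (from adjacency): E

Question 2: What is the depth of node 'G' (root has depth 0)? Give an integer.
Path from root to G: A -> D -> E -> J -> G
Depth = number of edges = 4

Answer: 4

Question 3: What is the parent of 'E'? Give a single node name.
Scan adjacency: E appears as child of D

Answer: D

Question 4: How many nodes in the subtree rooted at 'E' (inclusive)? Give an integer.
Answer: 7

Derivation:
Subtree rooted at E contains: B, C, E, F, G, H, J
Count = 7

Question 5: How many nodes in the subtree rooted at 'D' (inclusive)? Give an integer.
Answer: 8

Derivation:
Subtree rooted at D contains: B, C, D, E, F, G, H, J
Count = 8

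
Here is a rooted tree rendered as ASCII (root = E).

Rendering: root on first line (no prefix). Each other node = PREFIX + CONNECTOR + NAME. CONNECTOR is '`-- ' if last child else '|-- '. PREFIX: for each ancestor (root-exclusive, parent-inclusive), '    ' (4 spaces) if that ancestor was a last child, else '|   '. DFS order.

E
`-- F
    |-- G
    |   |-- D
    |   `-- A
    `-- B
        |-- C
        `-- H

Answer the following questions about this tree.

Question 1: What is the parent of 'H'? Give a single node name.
Answer: B

Derivation:
Scan adjacency: H appears as child of B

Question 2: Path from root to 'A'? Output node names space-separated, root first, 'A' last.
Walk down from root: E -> F -> G -> A

Answer: E F G A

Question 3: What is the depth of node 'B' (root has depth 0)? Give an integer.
Answer: 2

Derivation:
Path from root to B: E -> F -> B
Depth = number of edges = 2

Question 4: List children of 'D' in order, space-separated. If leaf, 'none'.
Node D's children (from adjacency): (leaf)

Answer: none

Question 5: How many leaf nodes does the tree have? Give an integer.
Leaves (nodes with no children): A, C, D, H

Answer: 4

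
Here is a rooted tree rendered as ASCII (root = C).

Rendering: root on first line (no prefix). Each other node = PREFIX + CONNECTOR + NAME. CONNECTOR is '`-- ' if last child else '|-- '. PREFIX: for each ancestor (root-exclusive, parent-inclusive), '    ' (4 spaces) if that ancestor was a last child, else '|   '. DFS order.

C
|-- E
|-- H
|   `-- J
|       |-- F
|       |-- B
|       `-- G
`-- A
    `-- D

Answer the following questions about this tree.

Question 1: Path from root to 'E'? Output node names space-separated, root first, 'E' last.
Answer: C E

Derivation:
Walk down from root: C -> E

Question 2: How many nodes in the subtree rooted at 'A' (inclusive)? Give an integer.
Answer: 2

Derivation:
Subtree rooted at A contains: A, D
Count = 2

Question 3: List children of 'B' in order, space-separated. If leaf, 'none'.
Answer: none

Derivation:
Node B's children (from adjacency): (leaf)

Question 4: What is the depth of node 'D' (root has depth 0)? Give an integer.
Path from root to D: C -> A -> D
Depth = number of edges = 2

Answer: 2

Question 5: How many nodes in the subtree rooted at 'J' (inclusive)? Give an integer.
Subtree rooted at J contains: B, F, G, J
Count = 4

Answer: 4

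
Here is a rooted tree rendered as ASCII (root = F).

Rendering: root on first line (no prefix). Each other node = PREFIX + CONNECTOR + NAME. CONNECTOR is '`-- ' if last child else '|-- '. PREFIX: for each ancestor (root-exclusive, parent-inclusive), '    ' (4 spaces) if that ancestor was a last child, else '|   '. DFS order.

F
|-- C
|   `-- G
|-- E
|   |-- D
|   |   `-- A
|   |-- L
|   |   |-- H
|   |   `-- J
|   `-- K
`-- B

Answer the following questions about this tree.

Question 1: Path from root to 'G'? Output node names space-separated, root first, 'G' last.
Answer: F C G

Derivation:
Walk down from root: F -> C -> G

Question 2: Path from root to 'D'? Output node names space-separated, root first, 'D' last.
Answer: F E D

Derivation:
Walk down from root: F -> E -> D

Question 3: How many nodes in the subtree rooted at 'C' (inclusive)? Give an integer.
Answer: 2

Derivation:
Subtree rooted at C contains: C, G
Count = 2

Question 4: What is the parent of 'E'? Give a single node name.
Scan adjacency: E appears as child of F

Answer: F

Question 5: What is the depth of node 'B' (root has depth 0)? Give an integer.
Path from root to B: F -> B
Depth = number of edges = 1

Answer: 1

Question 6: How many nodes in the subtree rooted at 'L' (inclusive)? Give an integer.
Subtree rooted at L contains: H, J, L
Count = 3

Answer: 3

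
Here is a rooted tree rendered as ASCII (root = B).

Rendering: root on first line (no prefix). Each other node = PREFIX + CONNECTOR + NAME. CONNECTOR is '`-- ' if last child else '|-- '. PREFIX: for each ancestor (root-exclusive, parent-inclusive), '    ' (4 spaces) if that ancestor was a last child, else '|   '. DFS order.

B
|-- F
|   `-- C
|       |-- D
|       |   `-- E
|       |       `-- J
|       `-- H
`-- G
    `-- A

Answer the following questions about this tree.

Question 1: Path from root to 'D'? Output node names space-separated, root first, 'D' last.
Walk down from root: B -> F -> C -> D

Answer: B F C D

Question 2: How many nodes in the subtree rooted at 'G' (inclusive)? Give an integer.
Subtree rooted at G contains: A, G
Count = 2

Answer: 2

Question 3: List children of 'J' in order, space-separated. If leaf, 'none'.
Answer: none

Derivation:
Node J's children (from adjacency): (leaf)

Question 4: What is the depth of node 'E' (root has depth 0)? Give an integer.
Answer: 4

Derivation:
Path from root to E: B -> F -> C -> D -> E
Depth = number of edges = 4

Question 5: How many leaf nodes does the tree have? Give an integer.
Leaves (nodes with no children): A, H, J

Answer: 3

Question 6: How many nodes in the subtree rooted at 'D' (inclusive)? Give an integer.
Subtree rooted at D contains: D, E, J
Count = 3

Answer: 3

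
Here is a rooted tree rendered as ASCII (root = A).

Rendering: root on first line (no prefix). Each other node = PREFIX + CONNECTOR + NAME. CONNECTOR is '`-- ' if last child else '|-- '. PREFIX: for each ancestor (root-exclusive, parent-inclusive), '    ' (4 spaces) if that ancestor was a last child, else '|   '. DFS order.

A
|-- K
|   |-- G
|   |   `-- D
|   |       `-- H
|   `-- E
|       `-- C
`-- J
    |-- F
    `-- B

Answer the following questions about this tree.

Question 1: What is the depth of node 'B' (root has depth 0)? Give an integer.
Path from root to B: A -> J -> B
Depth = number of edges = 2

Answer: 2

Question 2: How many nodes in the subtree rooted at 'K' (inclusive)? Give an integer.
Subtree rooted at K contains: C, D, E, G, H, K
Count = 6

Answer: 6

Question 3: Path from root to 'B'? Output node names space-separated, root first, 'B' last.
Walk down from root: A -> J -> B

Answer: A J B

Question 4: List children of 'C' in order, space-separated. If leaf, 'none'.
Answer: none

Derivation:
Node C's children (from adjacency): (leaf)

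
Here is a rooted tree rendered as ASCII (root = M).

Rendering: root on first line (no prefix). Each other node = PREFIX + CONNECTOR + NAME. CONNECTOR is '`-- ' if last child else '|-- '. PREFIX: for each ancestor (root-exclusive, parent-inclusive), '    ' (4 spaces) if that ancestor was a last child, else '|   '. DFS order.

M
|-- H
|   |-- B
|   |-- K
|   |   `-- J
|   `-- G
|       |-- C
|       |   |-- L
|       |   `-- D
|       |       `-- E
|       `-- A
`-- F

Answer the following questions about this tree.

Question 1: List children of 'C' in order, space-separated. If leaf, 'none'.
Node C's children (from adjacency): L, D

Answer: L D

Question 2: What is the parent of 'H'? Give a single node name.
Scan adjacency: H appears as child of M

Answer: M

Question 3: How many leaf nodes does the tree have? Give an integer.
Answer: 6

Derivation:
Leaves (nodes with no children): A, B, E, F, J, L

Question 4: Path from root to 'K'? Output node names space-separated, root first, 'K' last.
Answer: M H K

Derivation:
Walk down from root: M -> H -> K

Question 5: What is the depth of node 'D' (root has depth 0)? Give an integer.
Path from root to D: M -> H -> G -> C -> D
Depth = number of edges = 4

Answer: 4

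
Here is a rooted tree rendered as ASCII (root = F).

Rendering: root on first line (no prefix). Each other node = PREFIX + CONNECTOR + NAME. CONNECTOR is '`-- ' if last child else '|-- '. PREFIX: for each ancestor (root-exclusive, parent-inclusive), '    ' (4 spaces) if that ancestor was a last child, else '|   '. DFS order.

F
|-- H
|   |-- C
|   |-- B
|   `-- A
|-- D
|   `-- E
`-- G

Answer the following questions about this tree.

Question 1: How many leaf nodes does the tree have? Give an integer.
Answer: 5

Derivation:
Leaves (nodes with no children): A, B, C, E, G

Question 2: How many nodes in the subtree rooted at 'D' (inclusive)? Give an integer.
Subtree rooted at D contains: D, E
Count = 2

Answer: 2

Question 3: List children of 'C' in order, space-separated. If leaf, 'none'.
Answer: none

Derivation:
Node C's children (from adjacency): (leaf)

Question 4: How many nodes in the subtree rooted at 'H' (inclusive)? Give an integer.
Answer: 4

Derivation:
Subtree rooted at H contains: A, B, C, H
Count = 4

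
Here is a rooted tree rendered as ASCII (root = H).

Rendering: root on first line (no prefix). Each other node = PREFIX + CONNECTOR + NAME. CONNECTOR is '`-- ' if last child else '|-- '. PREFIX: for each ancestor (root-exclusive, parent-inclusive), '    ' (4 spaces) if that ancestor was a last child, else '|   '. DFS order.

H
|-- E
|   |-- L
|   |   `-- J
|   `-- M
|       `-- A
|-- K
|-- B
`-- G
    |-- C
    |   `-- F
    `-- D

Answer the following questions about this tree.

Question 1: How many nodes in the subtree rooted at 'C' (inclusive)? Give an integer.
Subtree rooted at C contains: C, F
Count = 2

Answer: 2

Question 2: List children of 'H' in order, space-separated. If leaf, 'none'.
Node H's children (from adjacency): E, K, B, G

Answer: E K B G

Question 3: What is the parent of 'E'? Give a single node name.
Scan adjacency: E appears as child of H

Answer: H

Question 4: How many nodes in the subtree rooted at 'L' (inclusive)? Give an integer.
Answer: 2

Derivation:
Subtree rooted at L contains: J, L
Count = 2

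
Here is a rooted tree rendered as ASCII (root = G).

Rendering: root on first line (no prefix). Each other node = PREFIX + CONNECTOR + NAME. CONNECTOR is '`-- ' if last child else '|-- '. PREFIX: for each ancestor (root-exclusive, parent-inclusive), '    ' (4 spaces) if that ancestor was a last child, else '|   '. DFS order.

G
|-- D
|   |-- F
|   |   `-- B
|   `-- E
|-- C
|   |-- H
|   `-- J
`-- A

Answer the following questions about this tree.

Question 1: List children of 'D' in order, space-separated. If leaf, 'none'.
Node D's children (from adjacency): F, E

Answer: F E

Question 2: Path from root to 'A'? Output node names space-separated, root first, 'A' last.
Walk down from root: G -> A

Answer: G A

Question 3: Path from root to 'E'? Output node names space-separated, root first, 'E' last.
Walk down from root: G -> D -> E

Answer: G D E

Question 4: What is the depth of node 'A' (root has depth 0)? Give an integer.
Path from root to A: G -> A
Depth = number of edges = 1

Answer: 1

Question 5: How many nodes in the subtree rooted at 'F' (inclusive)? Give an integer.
Subtree rooted at F contains: B, F
Count = 2

Answer: 2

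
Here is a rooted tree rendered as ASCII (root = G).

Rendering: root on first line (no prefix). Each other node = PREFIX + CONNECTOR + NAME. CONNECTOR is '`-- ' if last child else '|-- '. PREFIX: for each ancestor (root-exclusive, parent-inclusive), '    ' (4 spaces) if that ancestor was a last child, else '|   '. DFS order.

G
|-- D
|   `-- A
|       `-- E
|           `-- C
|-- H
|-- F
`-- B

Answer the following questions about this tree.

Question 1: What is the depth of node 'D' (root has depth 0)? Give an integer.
Answer: 1

Derivation:
Path from root to D: G -> D
Depth = number of edges = 1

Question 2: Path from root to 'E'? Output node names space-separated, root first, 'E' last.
Answer: G D A E

Derivation:
Walk down from root: G -> D -> A -> E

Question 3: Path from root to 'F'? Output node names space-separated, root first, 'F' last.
Answer: G F

Derivation:
Walk down from root: G -> F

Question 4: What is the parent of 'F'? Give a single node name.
Answer: G

Derivation:
Scan adjacency: F appears as child of G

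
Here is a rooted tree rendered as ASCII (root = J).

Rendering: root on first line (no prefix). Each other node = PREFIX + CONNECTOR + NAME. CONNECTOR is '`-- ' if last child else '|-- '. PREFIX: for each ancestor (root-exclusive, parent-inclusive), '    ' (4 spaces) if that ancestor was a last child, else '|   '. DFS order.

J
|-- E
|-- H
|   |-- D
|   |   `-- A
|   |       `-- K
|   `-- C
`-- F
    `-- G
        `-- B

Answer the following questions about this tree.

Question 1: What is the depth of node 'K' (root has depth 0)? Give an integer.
Path from root to K: J -> H -> D -> A -> K
Depth = number of edges = 4

Answer: 4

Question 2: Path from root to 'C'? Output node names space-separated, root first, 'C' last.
Walk down from root: J -> H -> C

Answer: J H C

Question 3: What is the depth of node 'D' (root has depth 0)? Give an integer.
Answer: 2

Derivation:
Path from root to D: J -> H -> D
Depth = number of edges = 2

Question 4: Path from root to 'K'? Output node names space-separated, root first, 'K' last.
Walk down from root: J -> H -> D -> A -> K

Answer: J H D A K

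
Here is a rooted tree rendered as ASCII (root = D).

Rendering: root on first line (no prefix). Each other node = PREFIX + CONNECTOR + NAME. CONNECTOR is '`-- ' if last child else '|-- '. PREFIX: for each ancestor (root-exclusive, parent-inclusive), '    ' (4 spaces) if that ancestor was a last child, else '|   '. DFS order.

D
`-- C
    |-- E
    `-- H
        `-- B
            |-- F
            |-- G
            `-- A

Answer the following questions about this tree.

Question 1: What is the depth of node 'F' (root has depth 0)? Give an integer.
Answer: 4

Derivation:
Path from root to F: D -> C -> H -> B -> F
Depth = number of edges = 4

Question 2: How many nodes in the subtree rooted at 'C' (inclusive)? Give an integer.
Answer: 7

Derivation:
Subtree rooted at C contains: A, B, C, E, F, G, H
Count = 7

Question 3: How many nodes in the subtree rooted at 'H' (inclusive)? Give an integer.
Answer: 5

Derivation:
Subtree rooted at H contains: A, B, F, G, H
Count = 5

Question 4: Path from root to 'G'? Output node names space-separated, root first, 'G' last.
Answer: D C H B G

Derivation:
Walk down from root: D -> C -> H -> B -> G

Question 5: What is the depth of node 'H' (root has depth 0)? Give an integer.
Answer: 2

Derivation:
Path from root to H: D -> C -> H
Depth = number of edges = 2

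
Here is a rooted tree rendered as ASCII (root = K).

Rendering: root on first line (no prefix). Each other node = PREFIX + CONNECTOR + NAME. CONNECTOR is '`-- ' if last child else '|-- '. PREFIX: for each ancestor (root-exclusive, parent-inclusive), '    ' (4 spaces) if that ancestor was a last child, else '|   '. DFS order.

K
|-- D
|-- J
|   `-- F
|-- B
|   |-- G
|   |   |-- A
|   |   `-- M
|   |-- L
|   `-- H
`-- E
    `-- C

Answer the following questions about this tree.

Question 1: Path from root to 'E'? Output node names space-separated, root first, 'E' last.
Answer: K E

Derivation:
Walk down from root: K -> E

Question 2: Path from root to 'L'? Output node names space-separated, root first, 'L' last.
Answer: K B L

Derivation:
Walk down from root: K -> B -> L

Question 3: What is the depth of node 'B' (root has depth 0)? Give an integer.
Path from root to B: K -> B
Depth = number of edges = 1

Answer: 1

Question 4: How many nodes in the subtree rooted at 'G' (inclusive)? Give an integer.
Answer: 3

Derivation:
Subtree rooted at G contains: A, G, M
Count = 3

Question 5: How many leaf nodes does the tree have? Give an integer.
Answer: 7

Derivation:
Leaves (nodes with no children): A, C, D, F, H, L, M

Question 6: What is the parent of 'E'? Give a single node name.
Scan adjacency: E appears as child of K

Answer: K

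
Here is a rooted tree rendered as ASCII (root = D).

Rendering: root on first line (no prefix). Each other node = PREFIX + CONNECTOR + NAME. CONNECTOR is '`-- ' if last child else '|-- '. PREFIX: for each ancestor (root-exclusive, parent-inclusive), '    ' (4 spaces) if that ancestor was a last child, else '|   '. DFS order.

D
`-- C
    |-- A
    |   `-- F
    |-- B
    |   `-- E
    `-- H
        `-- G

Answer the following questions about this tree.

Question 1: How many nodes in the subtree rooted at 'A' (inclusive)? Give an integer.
Answer: 2

Derivation:
Subtree rooted at A contains: A, F
Count = 2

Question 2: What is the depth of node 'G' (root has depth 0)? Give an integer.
Path from root to G: D -> C -> H -> G
Depth = number of edges = 3

Answer: 3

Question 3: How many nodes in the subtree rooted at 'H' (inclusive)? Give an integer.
Answer: 2

Derivation:
Subtree rooted at H contains: G, H
Count = 2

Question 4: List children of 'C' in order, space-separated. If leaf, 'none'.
Node C's children (from adjacency): A, B, H

Answer: A B H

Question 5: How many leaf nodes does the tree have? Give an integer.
Leaves (nodes with no children): E, F, G

Answer: 3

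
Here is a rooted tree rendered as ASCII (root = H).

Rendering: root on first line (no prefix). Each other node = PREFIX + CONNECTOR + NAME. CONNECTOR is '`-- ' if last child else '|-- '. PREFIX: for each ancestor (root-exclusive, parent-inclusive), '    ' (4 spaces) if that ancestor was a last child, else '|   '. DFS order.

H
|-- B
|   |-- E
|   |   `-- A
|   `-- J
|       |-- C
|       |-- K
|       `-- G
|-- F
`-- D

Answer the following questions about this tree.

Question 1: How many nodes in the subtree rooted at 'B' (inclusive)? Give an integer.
Answer: 7

Derivation:
Subtree rooted at B contains: A, B, C, E, G, J, K
Count = 7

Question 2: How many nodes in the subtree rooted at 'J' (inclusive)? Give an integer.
Subtree rooted at J contains: C, G, J, K
Count = 4

Answer: 4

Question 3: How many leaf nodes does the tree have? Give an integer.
Leaves (nodes with no children): A, C, D, F, G, K

Answer: 6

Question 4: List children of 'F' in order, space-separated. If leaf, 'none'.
Node F's children (from adjacency): (leaf)

Answer: none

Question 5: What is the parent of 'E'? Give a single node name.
Answer: B

Derivation:
Scan adjacency: E appears as child of B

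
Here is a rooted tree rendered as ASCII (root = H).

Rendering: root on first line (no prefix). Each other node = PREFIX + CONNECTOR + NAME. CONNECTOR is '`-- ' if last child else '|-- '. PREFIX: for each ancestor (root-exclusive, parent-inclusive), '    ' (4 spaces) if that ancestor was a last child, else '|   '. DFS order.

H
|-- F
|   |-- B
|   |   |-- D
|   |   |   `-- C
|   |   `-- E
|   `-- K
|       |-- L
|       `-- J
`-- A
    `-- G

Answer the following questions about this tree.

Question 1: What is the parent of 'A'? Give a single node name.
Answer: H

Derivation:
Scan adjacency: A appears as child of H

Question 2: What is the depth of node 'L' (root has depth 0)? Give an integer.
Path from root to L: H -> F -> K -> L
Depth = number of edges = 3

Answer: 3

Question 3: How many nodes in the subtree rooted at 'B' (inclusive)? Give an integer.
Answer: 4

Derivation:
Subtree rooted at B contains: B, C, D, E
Count = 4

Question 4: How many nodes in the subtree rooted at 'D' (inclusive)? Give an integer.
Subtree rooted at D contains: C, D
Count = 2

Answer: 2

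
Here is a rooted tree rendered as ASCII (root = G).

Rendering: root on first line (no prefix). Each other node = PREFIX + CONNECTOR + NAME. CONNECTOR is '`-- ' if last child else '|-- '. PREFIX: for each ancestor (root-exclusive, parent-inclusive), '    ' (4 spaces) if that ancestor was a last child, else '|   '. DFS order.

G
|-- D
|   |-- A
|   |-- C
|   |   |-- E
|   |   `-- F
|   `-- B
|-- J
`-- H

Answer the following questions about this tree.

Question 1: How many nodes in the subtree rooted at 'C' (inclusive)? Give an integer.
Answer: 3

Derivation:
Subtree rooted at C contains: C, E, F
Count = 3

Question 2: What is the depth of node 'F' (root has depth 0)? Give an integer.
Path from root to F: G -> D -> C -> F
Depth = number of edges = 3

Answer: 3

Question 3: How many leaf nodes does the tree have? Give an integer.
Leaves (nodes with no children): A, B, E, F, H, J

Answer: 6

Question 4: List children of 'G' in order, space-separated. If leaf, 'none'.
Answer: D J H

Derivation:
Node G's children (from adjacency): D, J, H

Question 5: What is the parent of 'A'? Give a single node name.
Answer: D

Derivation:
Scan adjacency: A appears as child of D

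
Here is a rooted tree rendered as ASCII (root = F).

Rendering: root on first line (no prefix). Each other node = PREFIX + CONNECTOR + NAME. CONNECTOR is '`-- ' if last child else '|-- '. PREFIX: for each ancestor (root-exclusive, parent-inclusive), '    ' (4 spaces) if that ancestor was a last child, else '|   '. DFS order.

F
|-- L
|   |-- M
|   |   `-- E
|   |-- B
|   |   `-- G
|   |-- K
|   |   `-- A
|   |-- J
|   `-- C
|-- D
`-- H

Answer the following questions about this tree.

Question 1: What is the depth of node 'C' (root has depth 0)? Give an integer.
Path from root to C: F -> L -> C
Depth = number of edges = 2

Answer: 2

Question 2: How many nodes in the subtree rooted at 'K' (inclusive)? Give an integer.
Answer: 2

Derivation:
Subtree rooted at K contains: A, K
Count = 2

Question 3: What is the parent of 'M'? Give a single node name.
Scan adjacency: M appears as child of L

Answer: L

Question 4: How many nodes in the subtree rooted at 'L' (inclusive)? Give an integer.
Subtree rooted at L contains: A, B, C, E, G, J, K, L, M
Count = 9

Answer: 9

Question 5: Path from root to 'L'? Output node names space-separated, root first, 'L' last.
Answer: F L

Derivation:
Walk down from root: F -> L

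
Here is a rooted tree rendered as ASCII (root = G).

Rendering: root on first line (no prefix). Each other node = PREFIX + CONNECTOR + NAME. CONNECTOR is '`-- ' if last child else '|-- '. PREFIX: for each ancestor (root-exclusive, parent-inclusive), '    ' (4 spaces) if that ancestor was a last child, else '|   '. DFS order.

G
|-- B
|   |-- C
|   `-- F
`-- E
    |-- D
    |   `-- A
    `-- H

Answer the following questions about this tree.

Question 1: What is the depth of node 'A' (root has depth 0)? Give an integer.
Answer: 3

Derivation:
Path from root to A: G -> E -> D -> A
Depth = number of edges = 3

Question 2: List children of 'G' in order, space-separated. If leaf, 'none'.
Node G's children (from adjacency): B, E

Answer: B E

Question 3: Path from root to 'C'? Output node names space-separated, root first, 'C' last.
Answer: G B C

Derivation:
Walk down from root: G -> B -> C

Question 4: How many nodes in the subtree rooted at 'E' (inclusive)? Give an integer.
Answer: 4

Derivation:
Subtree rooted at E contains: A, D, E, H
Count = 4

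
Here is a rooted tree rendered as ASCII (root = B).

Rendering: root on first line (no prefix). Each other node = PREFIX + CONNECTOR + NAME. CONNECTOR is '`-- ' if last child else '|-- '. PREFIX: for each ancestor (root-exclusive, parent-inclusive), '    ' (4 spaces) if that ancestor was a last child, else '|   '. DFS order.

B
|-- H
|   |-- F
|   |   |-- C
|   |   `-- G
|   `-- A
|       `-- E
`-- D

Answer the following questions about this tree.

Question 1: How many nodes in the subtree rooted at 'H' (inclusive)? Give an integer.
Answer: 6

Derivation:
Subtree rooted at H contains: A, C, E, F, G, H
Count = 6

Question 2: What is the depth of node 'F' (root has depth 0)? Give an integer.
Path from root to F: B -> H -> F
Depth = number of edges = 2

Answer: 2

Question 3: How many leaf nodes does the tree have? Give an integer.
Answer: 4

Derivation:
Leaves (nodes with no children): C, D, E, G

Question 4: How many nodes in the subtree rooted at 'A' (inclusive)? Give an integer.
Subtree rooted at A contains: A, E
Count = 2

Answer: 2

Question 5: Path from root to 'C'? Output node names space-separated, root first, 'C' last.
Answer: B H F C

Derivation:
Walk down from root: B -> H -> F -> C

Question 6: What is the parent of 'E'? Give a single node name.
Scan adjacency: E appears as child of A

Answer: A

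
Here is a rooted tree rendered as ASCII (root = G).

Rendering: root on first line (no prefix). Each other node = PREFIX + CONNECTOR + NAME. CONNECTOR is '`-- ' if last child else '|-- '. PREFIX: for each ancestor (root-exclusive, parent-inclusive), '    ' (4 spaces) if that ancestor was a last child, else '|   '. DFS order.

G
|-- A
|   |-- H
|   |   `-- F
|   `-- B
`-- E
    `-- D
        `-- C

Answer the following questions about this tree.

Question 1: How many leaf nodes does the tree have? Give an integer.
Leaves (nodes with no children): B, C, F

Answer: 3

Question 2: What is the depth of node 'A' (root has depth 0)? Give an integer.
Answer: 1

Derivation:
Path from root to A: G -> A
Depth = number of edges = 1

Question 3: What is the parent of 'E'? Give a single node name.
Scan adjacency: E appears as child of G

Answer: G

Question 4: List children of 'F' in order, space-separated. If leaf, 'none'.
Node F's children (from adjacency): (leaf)

Answer: none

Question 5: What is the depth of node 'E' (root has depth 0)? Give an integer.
Answer: 1

Derivation:
Path from root to E: G -> E
Depth = number of edges = 1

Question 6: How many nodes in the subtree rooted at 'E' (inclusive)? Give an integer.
Answer: 3

Derivation:
Subtree rooted at E contains: C, D, E
Count = 3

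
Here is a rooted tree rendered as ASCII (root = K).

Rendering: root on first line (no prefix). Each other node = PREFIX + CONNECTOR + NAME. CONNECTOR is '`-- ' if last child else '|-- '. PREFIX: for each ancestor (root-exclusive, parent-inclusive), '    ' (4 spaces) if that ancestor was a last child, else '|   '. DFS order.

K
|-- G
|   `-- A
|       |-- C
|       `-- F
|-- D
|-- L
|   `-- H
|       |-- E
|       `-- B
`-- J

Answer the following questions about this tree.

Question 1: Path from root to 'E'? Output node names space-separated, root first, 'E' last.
Answer: K L H E

Derivation:
Walk down from root: K -> L -> H -> E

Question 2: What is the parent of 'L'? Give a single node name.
Answer: K

Derivation:
Scan adjacency: L appears as child of K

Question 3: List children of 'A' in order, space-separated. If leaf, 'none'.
Node A's children (from adjacency): C, F

Answer: C F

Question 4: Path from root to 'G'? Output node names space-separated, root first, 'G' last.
Walk down from root: K -> G

Answer: K G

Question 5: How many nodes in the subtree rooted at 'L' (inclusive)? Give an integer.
Subtree rooted at L contains: B, E, H, L
Count = 4

Answer: 4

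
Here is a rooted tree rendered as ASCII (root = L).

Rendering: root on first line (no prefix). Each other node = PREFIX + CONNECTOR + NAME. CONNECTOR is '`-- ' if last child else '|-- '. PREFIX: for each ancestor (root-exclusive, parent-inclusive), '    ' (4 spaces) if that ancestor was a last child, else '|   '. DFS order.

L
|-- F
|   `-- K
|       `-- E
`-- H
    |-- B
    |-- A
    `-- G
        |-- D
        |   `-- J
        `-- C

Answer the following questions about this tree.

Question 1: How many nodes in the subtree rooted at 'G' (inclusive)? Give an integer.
Subtree rooted at G contains: C, D, G, J
Count = 4

Answer: 4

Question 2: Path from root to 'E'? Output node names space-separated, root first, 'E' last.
Answer: L F K E

Derivation:
Walk down from root: L -> F -> K -> E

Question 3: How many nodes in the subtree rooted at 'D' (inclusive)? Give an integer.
Answer: 2

Derivation:
Subtree rooted at D contains: D, J
Count = 2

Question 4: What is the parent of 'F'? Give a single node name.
Scan adjacency: F appears as child of L

Answer: L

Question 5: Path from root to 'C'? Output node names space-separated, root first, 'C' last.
Walk down from root: L -> H -> G -> C

Answer: L H G C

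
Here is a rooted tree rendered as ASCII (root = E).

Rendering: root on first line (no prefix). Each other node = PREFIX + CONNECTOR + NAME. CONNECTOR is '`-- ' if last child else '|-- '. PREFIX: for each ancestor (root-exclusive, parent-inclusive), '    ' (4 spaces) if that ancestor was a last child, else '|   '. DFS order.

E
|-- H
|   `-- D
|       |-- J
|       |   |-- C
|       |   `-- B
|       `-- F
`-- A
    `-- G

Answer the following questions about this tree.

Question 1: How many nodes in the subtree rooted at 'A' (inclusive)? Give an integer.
Subtree rooted at A contains: A, G
Count = 2

Answer: 2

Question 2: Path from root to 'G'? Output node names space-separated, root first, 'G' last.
Walk down from root: E -> A -> G

Answer: E A G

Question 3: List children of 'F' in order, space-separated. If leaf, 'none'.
Node F's children (from adjacency): (leaf)

Answer: none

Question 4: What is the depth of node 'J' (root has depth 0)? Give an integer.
Path from root to J: E -> H -> D -> J
Depth = number of edges = 3

Answer: 3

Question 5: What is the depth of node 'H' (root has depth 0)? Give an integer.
Path from root to H: E -> H
Depth = number of edges = 1

Answer: 1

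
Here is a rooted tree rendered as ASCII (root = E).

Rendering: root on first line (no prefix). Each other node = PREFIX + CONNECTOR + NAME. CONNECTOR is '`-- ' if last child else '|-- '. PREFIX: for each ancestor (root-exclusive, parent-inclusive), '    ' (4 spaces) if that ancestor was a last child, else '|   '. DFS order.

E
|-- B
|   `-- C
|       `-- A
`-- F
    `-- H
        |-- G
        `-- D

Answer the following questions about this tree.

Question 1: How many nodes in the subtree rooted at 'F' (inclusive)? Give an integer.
Subtree rooted at F contains: D, F, G, H
Count = 4

Answer: 4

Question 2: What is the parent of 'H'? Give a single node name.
Scan adjacency: H appears as child of F

Answer: F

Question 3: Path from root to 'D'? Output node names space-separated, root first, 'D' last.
Answer: E F H D

Derivation:
Walk down from root: E -> F -> H -> D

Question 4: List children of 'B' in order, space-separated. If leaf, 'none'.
Node B's children (from adjacency): C

Answer: C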